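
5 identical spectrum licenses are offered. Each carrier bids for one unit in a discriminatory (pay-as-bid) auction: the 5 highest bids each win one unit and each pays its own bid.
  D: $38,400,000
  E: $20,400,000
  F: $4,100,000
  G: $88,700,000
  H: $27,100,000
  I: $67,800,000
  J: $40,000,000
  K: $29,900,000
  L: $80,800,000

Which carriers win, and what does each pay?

G $88,700,000, L $80,800,000, I $67,800,000, J $40,000,000, D $38,400,000

Bids ranked high→low: 88,700,000 (G), 80,800,000 (L), 67,800,000 (I), 40,000,000 (J), 38,400,000 (D), 29,900,000 (K), 27,100,000 (H), …
The 5 highest are G, L, I, J, D.
Each winner pays its own bid: G $88,700,000, L $80,800,000, I $67,800,000, J $40,000,000, D $38,400,000.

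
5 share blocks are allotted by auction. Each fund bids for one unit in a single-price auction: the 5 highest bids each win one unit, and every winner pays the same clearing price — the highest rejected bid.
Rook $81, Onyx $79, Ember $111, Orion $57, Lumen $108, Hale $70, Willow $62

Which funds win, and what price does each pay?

Ember, Lumen, Rook, Onyx, Hale; each pays $62

Bids ranked high→low: 111 (Ember), 108 (Lumen), 81 (Rook), 79 (Onyx), 70 (Hale), 62 (Willow), 57 (Orion)
Top 5: Ember, Lumen, Rook, Onyx, Hale.
Clearing price = highest rejected bid = $62.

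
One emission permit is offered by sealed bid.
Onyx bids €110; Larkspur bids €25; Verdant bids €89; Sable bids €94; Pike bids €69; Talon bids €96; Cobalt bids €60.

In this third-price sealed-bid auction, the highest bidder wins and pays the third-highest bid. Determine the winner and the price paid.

Sorting bids: 110 (Onyx) > 96 (Talon) > 94 (Sable) > 89 (Verdant) > 69 (Pike) > 60 (Cobalt) > …
Onyx wins; payment is bid #3 in the ranking = €94.

Onyx pays €94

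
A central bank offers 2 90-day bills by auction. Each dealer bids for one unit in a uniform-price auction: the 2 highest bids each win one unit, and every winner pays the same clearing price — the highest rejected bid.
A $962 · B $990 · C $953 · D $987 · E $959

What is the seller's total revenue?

Total revenue: $1,924

Sorting: 990 (B), 987 (D), 962 (A), 959 (E), …
Top 2: B, D.
Clearing price = highest rejected bid = $962.
Total revenue = 2 × $962 = $1,924.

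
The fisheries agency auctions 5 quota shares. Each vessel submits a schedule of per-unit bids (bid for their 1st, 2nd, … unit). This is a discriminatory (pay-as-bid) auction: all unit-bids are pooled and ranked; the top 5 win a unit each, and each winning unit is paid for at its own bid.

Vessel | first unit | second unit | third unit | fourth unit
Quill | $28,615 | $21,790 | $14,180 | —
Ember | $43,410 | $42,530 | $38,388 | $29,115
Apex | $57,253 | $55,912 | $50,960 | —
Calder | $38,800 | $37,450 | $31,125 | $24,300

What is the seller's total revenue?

Total revenue: $250,065

Pooled unit-bids ranked (top 5): 57,253 (Apex-1), 55,912 (Apex-2), 50,960 (Apex-3), 43,410 (Ember-1), 42,530 (Ember-2)
Next rejected bid: $38,800 (not a price — pay-as-bid).
Each winning unit pays its own bid.
Revenue = 57,253 + 55,912 + 50,960 + 43,410 + 42,530 = $250,065.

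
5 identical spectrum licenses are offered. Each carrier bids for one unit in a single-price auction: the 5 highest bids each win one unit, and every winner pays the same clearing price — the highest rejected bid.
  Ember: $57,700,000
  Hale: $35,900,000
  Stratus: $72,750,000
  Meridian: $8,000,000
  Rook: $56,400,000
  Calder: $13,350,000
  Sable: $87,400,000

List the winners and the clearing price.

Sorting: 87,400,000 (Sable), 72,750,000 (Stratus), 57,700,000 (Ember), 56,400,000 (Rook), 35,900,000 (Hale), 13,350,000 (Calder), 8,000,000 (Meridian)
The 5 highest are Sable, Stratus, Ember, Rook, Hale.
Clearing price = highest rejected bid = $13,350,000.

Sable, Stratus, Ember, Rook, Hale; each pays $13,350,000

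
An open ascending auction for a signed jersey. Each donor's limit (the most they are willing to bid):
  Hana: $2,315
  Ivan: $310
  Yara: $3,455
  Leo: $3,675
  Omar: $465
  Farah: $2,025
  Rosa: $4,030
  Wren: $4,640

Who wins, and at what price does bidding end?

Wren wins at $4,030

Limits ranked: 4,640 (Wren) > 4,030 (Rosa) > 3,675 (Leo) > 3,455 (Yara) > 2,315 (Hana) > 2,025 (Farah) > …
Once the price passes $4,030, only Wren is left; the hammer falls at Rosa's limit of $4,030.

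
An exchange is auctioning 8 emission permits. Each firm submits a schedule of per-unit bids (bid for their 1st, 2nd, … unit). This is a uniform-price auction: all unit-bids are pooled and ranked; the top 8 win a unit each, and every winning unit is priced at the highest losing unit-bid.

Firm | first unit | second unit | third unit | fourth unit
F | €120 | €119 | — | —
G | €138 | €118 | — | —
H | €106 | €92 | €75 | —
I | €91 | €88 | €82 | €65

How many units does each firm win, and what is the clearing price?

Merging the schedules and taking the best 8: 138 (G-1), 120 (F-1), 119 (F-2), 118 (G-2), 106 (H-1), 92 (H-2), 91 (I-1), 88 (I-2)
The (k+1)-th unit-bid is €82.
Allocation: F 2, G 2, H 2, I 2.

F 2, G 2, H 2, I 2; clearing price €82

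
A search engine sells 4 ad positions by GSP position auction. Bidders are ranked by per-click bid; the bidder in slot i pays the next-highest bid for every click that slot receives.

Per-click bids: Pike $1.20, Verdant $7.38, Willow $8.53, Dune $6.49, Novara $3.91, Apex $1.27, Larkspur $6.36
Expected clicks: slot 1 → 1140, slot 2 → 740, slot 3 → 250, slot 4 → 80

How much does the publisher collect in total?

Per-click bids in order: $8.53 (Willow) > $7.38 (Verdant) > $6.49 (Dune) > $6.36 (Larkspur) > $3.91 (Novara) > …
Slot 1: Willow pays $7.38 × 1140 = $8413.20
Slot 2: Verdant pays $6.49 × 740 = $4802.60
Slot 3: Dune pays $6.36 × 250 = $1590.00
Slot 4: Larkspur pays $3.91 × 80 = $312.80
Total = $15118.60

Total revenue: $15118.60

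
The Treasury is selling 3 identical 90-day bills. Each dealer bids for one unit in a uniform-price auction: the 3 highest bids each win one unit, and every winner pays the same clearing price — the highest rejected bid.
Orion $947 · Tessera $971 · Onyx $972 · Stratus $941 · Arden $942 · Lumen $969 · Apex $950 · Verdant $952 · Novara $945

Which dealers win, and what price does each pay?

Onyx, Tessera, Lumen; each pays $952

Bids ranked high→low: 972 (Onyx), 971 (Tessera), 969 (Lumen), 952 (Verdant), 950 (Apex), …
Top 3: Onyx, Tessera, Lumen.
Clearing price = highest rejected bid = $952.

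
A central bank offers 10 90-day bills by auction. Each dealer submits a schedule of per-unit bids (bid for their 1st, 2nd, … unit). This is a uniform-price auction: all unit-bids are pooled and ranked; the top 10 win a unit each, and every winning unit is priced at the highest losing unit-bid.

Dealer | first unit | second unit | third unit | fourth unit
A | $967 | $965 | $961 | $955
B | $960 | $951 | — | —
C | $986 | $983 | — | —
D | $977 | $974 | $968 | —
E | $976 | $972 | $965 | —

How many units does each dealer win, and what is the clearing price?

A 2, C 2, D 3, E 3; clearing price $961

Pooled unit-bids ranked (top 10): 986 (C-1), 983 (C-2), 977 (D-1), 976 (E-1), 974 (D-2), 972 (E-2), 968 (D-3), 967 (A-1), 965 (A-2), 965 (E-3)
First bid not allocated: $961.
Allocation: A 2, C 2, D 3, E 3.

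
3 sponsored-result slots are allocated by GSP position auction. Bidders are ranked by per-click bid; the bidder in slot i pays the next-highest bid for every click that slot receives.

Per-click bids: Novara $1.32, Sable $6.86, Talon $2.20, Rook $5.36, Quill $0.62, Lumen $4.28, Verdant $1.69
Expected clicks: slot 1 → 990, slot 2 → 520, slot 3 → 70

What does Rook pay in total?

Rook pays $2225.60

Sorting advertisers: $6.86 (Sable) > $5.36 (Rook) > $4.28 (Lumen) > $2.20 (Talon) > …
Rook holds slot 2 → pays next bid $4.28 × 520 clicks = $2225.60.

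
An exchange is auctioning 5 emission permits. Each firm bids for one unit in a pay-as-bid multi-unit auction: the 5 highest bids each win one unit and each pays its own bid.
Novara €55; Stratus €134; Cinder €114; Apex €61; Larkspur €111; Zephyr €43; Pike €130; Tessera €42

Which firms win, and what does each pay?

Bids ranked high→low: 134 (Stratus), 130 (Pike), 114 (Cinder), 111 (Larkspur), 61 (Apex), 55 (Novara), 43 (Zephyr), …
Top 5: Stratus, Pike, Cinder, Larkspur, Apex.
Each winner pays its own bid: Stratus €134, Pike €130, Cinder €114, Larkspur €111, Apex €61.

Stratus €134, Pike €130, Cinder €114, Larkspur €111, Apex €61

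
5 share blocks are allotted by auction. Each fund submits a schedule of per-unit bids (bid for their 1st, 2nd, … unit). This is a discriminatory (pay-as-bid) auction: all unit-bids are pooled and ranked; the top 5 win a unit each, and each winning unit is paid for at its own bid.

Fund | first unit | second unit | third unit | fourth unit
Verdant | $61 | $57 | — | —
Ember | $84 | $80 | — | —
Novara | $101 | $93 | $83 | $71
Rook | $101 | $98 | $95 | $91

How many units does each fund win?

All unit-bids, highest first — top 5: 101 (Novara-1), 101 (Rook-1), 98 (Rook-2), 95 (Rook-3), 93 (Novara-2)
Next rejected bid: $91 (not a price — pay-as-bid).
Allocation: Novara 2, Rook 3.

Novara 2, Rook 3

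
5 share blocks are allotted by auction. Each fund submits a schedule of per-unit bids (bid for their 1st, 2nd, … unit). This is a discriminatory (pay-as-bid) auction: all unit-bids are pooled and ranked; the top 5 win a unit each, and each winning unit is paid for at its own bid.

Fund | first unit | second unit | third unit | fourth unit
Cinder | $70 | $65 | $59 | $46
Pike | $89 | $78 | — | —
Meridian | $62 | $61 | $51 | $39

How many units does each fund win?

Cinder 2, Meridian 1, Pike 2

Pooled unit-bids ranked (top 5): 89 (Pike-1), 78 (Pike-2), 70 (Cinder-1), 65 (Cinder-2), 62 (Meridian-1)
Next rejected bid: $61 (not a price — pay-as-bid).
Allocation: Cinder 2, Meridian 1, Pike 2.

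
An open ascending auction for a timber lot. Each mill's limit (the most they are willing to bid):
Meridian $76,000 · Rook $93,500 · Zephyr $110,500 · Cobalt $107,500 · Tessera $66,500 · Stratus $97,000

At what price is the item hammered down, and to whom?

Zephyr wins at $107,500

Open ascending-bid auction: the price rises until one bidder remains; the winner pays the price at which the last rival dropped out.
Limits ranked: 110,500 (Zephyr) > 107,500 (Cobalt) > 97,000 (Stratus) > 93,500 (Rook) > 76,000 (Meridian) > 66,500 (Tessera)
Once the price passes $107,500, only Zephyr is left; the hammer falls at Cobalt's limit of $107,500.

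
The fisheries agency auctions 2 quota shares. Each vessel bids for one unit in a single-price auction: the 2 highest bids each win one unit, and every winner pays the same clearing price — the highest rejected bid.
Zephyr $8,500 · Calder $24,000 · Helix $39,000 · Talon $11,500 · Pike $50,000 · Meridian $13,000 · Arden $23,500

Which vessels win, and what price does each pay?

Sorting: 50,000 (Pike), 39,000 (Helix), 24,000 (Calder), 23,500 (Arden), …
Top 2: Pike, Helix.
Highest unsuccessful bid: $24,000 → clearing price.

Pike, Helix; each pays $24,000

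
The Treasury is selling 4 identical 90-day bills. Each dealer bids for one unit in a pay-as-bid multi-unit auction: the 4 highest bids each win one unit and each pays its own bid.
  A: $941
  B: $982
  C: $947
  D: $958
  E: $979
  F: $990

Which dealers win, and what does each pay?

F $990, B $982, E $979, D $958

Sorting: 990 (F), 982 (B), 979 (E), 958 (D), 947 (C), 941 (A)
Top 4: F, B, E, D.
Each winner pays its own bid: F $990, B $982, E $979, D $958.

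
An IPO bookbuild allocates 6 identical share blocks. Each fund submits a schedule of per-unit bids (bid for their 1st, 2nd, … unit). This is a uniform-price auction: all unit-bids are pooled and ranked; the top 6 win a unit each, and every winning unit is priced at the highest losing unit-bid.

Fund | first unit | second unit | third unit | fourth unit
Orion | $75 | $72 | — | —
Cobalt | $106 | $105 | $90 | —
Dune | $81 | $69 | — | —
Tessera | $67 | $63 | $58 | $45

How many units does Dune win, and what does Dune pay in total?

Merging the schedules and taking the best 6: 106 (Cobalt-1), 105 (Cobalt-2), 90 (Cobalt-3), 81 (Dune-1), 75 (Orion-1), 72 (Orion-2)
First bid not allocated: $69.
Dune wins 1 unit(s) at $69 each.

Dune: 1 unit, pays $69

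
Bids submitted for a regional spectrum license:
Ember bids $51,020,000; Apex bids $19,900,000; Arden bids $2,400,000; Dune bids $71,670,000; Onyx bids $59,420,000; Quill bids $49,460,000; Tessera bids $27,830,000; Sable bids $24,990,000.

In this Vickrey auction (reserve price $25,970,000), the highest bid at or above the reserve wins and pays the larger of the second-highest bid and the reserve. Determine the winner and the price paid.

Bids ranked: 71,670,000 (Dune) > 59,420,000 (Onyx) > 51,020,000 (Ember) > 49,460,000 (Quill) > 27,830,000 (Tessera) > 24,990,000 (Sable) > …
Dune has the top bid at or above the reserve ($71,670,000).
max(second-highest $59,420,000, reserve $25,970,000) = $59,420,000; the reserve does not bind.

Dune pays $59,420,000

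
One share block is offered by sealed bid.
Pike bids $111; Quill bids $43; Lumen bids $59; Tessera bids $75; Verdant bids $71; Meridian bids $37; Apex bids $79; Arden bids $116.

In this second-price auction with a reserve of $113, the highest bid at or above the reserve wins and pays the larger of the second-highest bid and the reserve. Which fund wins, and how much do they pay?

Arden pays $113

Sorting bids: 116 (Arden) > 111 (Pike) > 79 (Apex) > 75 (Tessera) > 71 (Verdant) > 59 (Lumen) > …
Arden has the top bid at or above the reserve ($116).
max(second-highest $111, reserve $113) = $113.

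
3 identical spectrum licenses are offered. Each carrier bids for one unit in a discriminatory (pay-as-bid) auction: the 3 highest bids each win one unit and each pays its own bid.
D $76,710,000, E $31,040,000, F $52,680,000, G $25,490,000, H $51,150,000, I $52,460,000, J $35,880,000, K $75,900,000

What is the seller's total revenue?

Total revenue: $205,290,000

Ordering the bids: 76,710,000 (D), 75,900,000 (K), 52,680,000 (F), 52,460,000 (I), 51,150,000 (H), …
Winners (3 units): D, K, F.
Total revenue = 76,710,000 + 75,900,000 + 52,680,000 = $205,290,000.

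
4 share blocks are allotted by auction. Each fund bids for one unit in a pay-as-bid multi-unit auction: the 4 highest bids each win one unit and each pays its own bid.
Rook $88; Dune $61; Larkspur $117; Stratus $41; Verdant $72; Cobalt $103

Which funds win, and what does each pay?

Ordering the bids: 117 (Larkspur), 103 (Cobalt), 88 (Rook), 72 (Verdant), 61 (Dune), 41 (Stratus)
Top 4: Larkspur, Cobalt, Rook, Verdant.
Each winner pays its own bid: Larkspur $117, Cobalt $103, Rook $88, Verdant $72.

Larkspur $117, Cobalt $103, Rook $88, Verdant $72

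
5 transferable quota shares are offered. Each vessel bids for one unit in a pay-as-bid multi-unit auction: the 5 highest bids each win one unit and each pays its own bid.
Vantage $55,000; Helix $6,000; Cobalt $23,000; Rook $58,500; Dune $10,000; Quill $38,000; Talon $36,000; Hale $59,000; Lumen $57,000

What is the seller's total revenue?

Total revenue: $267,500

Bids ranked high→low: 59,000 (Hale), 58,500 (Rook), 57,000 (Lumen), 55,000 (Vantage), 38,000 (Quill), 36,000 (Talon), 23,000 (Cobalt), …
Winners (5 units): Hale, Rook, Lumen, Vantage, Quill.
Total revenue = 59,000 + 58,500 + 57,000 + 55,000 + 38,000 = $267,500.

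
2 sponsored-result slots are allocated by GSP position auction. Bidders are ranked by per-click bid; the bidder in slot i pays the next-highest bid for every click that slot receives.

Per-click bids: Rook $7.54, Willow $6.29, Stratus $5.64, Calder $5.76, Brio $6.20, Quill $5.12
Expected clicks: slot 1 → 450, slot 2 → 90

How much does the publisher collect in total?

Total revenue: $3388.50

Per-click bids in order: $7.54 (Rook) > $6.29 (Willow) > $6.20 (Brio) > …
Slot 1: Rook pays $6.29 × 450 = $2830.50
Slot 2: Willow pays $6.20 × 90 = $558.00
Total = $3388.50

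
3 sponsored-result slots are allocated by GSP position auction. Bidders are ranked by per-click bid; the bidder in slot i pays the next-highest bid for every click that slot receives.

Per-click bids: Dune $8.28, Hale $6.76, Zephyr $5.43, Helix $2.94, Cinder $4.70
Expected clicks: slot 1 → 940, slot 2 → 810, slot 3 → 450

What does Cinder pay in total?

Cinder pays $0.00

Per-click bids in order: $8.28 (Dune) > $6.76 (Hale) > $5.43 (Zephyr) > $4.70 (Cinder) > …
Cinder ranks below slot 3 → no slot, pays nothing.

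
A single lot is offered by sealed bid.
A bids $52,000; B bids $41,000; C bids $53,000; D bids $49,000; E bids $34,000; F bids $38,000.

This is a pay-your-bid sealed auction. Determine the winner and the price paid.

C pays $53,000

Bids ranked: 53,000 (C) > 52,000 (A) > 49,000 (D) > 41,000 (B) > 38,000 (F) > 34,000 (E)
C has the highest bid and pays exactly that: $53,000.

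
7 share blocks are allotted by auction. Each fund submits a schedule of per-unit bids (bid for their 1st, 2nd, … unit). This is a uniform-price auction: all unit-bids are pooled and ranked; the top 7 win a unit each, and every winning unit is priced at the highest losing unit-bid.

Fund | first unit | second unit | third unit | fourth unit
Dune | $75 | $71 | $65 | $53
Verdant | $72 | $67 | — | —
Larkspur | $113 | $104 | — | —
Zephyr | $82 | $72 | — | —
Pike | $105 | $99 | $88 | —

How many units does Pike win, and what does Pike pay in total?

Pooled unit-bids ranked (top 7): 113 (Larkspur-1), 105 (Pike-1), 104 (Larkspur-2), 99 (Pike-2), 88 (Pike-3), 82 (Zephyr-1), 75 (Dune-1)
The (k+1)-th unit-bid is $72.
Pike wins 3 unit(s) at $72 each.

Pike: 3 units, pays $216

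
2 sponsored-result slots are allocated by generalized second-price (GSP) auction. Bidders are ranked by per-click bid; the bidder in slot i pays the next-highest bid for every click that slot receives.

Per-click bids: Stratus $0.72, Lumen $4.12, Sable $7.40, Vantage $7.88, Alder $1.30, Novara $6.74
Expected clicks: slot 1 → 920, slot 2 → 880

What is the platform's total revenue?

Ranked by bid: $7.88 (Vantage) > $7.40 (Sable) > $6.74 (Novara) > …
Slot 1: Vantage pays $7.40 × 920 = $6808.00
Slot 2: Sable pays $6.74 × 880 = $5931.20
Total = $12739.20

Total revenue: $12739.20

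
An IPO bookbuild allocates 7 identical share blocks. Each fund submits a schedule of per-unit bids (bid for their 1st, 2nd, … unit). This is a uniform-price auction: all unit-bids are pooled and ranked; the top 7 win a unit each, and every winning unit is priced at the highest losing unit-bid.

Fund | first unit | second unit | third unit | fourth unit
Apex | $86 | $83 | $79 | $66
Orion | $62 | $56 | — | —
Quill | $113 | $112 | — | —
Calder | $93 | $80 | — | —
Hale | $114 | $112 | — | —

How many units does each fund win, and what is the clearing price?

Apex 2, Calder 1, Hale 2, Quill 2; clearing price $80

Pooled unit-bids ranked (top 7): 114 (Hale-1), 113 (Quill-1), 112 (Quill-2), 112 (Hale-2), 93 (Calder-1), 86 (Apex-1), 83 (Apex-2)
First bid not allocated: $80.
Allocation: Apex 2, Calder 1, Hale 2, Quill 2.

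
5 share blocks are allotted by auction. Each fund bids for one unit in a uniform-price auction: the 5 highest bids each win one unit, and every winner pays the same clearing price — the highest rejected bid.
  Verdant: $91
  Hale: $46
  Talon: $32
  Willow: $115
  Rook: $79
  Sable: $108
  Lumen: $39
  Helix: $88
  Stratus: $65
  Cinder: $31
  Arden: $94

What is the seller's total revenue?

Sorting: 115 (Willow), 108 (Sable), 94 (Arden), 91 (Verdant), 88 (Helix), 79 (Rook), 65 (Stratus), …
The 5 highest are Willow, Sable, Arden, Verdant, Helix.
Clearing price = highest rejected bid = $79.
Total revenue = 5 × $79 = $395.

Total revenue: $395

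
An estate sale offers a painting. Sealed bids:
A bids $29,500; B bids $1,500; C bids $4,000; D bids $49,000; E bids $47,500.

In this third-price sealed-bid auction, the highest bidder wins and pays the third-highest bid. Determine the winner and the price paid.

Third-price sealed-bid auction: the highest bidder wins and pays the third-highest bid.
Bids ranked: 49,000 (D) > 47,500 (E) > 29,500 (A) > 4,000 (C) > 1,500 (B)
D wins; payment is bid #3 in the ranking = $29,500.

D pays $29,500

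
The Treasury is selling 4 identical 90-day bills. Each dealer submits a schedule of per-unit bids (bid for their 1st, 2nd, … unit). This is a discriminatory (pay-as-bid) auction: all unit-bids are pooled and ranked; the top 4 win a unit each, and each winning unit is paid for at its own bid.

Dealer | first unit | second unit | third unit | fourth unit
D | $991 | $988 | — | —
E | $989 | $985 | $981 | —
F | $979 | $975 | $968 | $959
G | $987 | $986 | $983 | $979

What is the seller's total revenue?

Total revenue: $3,955

Merging the schedules and taking the best 4: 991 (D-1), 989 (E-1), 988 (D-2), 987 (G-1)
Next rejected bid: $986 (not a price — pay-as-bid).
Each winning unit pays its own bid.
Revenue = 991 + 989 + 988 + 987 = $3,955.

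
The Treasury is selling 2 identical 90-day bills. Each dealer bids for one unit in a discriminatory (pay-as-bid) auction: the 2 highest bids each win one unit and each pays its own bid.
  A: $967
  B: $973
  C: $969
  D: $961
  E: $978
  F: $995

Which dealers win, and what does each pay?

F $995, E $978

Bids ranked high→low: 995 (F), 978 (E), 973 (B), 969 (C), …
Winners (2 units): F, E.
Each winner pays its own bid: F $995, E $978.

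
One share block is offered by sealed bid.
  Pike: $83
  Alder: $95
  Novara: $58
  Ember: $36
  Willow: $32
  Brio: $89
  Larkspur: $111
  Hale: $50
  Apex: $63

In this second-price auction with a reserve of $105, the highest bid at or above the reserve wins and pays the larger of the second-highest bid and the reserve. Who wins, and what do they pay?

Bids ranked: 111 (Larkspur) > 95 (Alder) > 89 (Brio) > 83 (Pike) > 63 (Apex) > 58 (Novara) > …
Larkspur has the top bid at or above the reserve ($111).
Second-highest bid $95 is below the reserve $105, so the reserve binds → payment $105.

Larkspur pays $105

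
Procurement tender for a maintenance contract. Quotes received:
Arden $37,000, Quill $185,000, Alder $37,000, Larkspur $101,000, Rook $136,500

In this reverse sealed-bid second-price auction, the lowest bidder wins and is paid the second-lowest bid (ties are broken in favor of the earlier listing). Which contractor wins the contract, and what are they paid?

Reverse sealed-bid second-price auction: the lowest bidder wins and is paid the second-lowest bid.
Bids in order: 37,000 (Arden) < 37,000 (Alder) < 101,000 (Larkspur) < 136,500 (Rook) < 185,000 (Quill)
Arden and Alder tie at $37,000; tie-break gives it to Arden.
Second-price: Arden is paid Alder's bid of $37,000.

Arden is paid $37,000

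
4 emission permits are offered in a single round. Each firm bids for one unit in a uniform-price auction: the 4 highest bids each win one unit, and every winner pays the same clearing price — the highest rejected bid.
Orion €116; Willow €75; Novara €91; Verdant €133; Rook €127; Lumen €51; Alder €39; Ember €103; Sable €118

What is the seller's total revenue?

Total revenue: €412

Ordering the bids: 133 (Verdant), 127 (Rook), 118 (Sable), 116 (Orion), 103 (Ember), 91 (Novara), …
Top 4: Verdant, Rook, Sable, Orion.
Clearing price = highest rejected bid = €103.
Total revenue = 4 × €103 = €412.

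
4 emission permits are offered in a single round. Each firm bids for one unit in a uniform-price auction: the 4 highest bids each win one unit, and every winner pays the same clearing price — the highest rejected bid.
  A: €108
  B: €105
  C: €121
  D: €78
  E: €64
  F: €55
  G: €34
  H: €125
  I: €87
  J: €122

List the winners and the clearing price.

Ordering the bids: 125 (H), 122 (J), 121 (C), 108 (A), 105 (B), 87 (I), …
Winners (4 units): H, J, C, A.
First losing bid is B's €105, which sets the uniform price.

H, J, C, A; each pays €105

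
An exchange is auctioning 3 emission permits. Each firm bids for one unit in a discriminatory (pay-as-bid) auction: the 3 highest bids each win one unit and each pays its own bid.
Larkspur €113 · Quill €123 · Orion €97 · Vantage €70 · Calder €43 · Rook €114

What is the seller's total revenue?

Sorting: 123 (Quill), 114 (Rook), 113 (Larkspur), 97 (Orion), 70 (Vantage), …
Top 3: Quill, Rook, Larkspur.
Total revenue = 123 + 114 + 113 = €350.

Total revenue: €350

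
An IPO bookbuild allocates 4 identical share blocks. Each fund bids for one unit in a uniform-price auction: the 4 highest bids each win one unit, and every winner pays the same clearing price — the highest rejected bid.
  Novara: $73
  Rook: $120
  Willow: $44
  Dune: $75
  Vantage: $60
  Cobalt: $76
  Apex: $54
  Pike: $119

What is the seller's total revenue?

Total revenue: $292

Ordering the bids: 120 (Rook), 119 (Pike), 76 (Cobalt), 75 (Dune), 73 (Novara), 60 (Vantage), …
Winners (4 units): Rook, Pike, Cobalt, Dune.
Clearing price = highest rejected bid = $73.
Total revenue = 4 × $73 = $292.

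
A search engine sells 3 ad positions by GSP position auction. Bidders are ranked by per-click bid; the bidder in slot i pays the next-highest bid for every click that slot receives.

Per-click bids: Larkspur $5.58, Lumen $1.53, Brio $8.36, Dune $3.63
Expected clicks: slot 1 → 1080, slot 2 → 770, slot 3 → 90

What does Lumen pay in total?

Ranked by bid: $8.36 (Brio) > $5.58 (Larkspur) > $3.63 (Dune) > $1.53 (Lumen)
Lumen ranks below slot 3 → no slot, pays nothing.

Lumen pays $0.00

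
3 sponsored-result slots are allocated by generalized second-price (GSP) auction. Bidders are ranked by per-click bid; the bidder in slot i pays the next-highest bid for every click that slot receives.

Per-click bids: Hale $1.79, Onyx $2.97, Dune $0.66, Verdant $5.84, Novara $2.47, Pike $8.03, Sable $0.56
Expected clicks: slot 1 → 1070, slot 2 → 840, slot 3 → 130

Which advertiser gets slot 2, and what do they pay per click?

Verdant; $2.97 per click

Sorting advertisers: $8.03 (Pike) > $5.84 (Verdant) > $2.97 (Onyx) > $2.47 (Novara) > …
Slot 2 goes to the second-ranked bidder, Verdant, who pays the next bid down: $2.97/click.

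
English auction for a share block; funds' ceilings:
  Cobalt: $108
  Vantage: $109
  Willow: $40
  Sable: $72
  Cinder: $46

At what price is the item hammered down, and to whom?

Vantage wins at $108

Limits in order: 109 (Vantage) > 108 (Cobalt) > 72 (Sable) > 46 (Cinder) > 40 (Willow)
Once the price passes $108, only Vantage is left; the hammer falls at Cobalt's limit of $108.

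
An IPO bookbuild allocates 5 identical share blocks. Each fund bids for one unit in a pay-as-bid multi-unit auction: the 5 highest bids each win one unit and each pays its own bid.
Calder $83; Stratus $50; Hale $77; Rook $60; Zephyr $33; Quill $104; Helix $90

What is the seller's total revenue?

Sorting: 104 (Quill), 90 (Helix), 83 (Calder), 77 (Hale), 60 (Rook), 50 (Stratus), 33 (Zephyr)
The 5 highest are Quill, Helix, Calder, Hale, Rook.
Total revenue = 104 + 90 + 83 + 77 + 60 = $414.

Total revenue: $414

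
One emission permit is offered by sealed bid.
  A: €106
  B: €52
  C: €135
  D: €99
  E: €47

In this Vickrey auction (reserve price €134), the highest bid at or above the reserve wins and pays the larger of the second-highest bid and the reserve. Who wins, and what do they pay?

Sorting bids: 135 (C) > 106 (A) > 99 (D) > 52 (B) > 47 (E)
Highest eligible bid: C at €135.
max(second-highest €106, reserve €134) = €134.

C pays €134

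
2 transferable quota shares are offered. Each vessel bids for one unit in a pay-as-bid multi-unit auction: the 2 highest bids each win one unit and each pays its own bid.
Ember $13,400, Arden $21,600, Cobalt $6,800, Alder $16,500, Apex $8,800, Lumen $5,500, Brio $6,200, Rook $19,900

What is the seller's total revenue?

Ordering the bids: 21,600 (Arden), 19,900 (Rook), 16,500 (Alder), 13,400 (Ember), …
Winners (2 units): Arden, Rook.
Total revenue = 21,600 + 19,900 = $41,500.

Total revenue: $41,500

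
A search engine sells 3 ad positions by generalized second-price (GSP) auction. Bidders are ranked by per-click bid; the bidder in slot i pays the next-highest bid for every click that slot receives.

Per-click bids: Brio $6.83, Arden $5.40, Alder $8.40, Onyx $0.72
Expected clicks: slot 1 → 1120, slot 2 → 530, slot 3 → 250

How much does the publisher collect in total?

Total revenue: $10691.60

Ranked by bid: $8.40 (Alder) > $6.83 (Brio) > $5.40 (Arden) > $0.72 (Onyx)
Slot 1: Alder pays $6.83 × 1120 = $7649.60
Slot 2: Brio pays $5.40 × 530 = $2862.00
Slot 3: Arden pays $0.72 × 250 = $180.00
Total = $10691.60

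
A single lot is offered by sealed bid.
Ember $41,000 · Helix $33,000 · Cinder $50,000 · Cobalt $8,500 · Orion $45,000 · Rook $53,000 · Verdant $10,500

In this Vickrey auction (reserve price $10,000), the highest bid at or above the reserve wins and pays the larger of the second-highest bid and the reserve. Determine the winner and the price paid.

Rule: the highest bid at or above the reserve wins and pays the larger of the second-highest bid and the reserve.
Bids in order: 53,000 (Rook) > 50,000 (Cinder) > 45,000 (Orion) > 41,000 (Ember) > 33,000 (Helix) > 10,500 (Verdant) > …
Highest eligible bid: Rook at $53,000.
Second-highest bid $50,000 exceeds the reserve $10,000 → payment $50,000.

Rook pays $50,000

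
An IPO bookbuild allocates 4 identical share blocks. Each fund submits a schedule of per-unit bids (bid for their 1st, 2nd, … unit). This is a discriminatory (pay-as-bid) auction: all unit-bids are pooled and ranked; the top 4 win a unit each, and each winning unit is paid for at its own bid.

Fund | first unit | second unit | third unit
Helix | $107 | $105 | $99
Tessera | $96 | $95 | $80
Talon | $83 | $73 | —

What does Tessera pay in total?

Tessera pays $96

All unit-bids, highest first — top 4: 107 (Helix-1), 105 (Helix-2), 99 (Helix-3), 96 (Tessera-1)
Next rejected bid: $95 (not a price — pay-as-bid).
Tessera's winning unit-bids: 96 = $96.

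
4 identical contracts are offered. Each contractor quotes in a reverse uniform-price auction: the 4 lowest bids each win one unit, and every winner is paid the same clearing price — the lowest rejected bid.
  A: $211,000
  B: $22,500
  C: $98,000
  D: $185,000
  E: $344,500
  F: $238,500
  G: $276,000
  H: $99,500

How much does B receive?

B is paid $211,000

Ordering the bids: 22,500 (B), 98,000 (C), 99,500 (H), 185,000 (D), 211,000 (A), 238,500 (F), …
Winners (4 units): B, C, H, D.
First losing bid is A's $211,000, which sets the uniform price.
B wins → is paid $211,000.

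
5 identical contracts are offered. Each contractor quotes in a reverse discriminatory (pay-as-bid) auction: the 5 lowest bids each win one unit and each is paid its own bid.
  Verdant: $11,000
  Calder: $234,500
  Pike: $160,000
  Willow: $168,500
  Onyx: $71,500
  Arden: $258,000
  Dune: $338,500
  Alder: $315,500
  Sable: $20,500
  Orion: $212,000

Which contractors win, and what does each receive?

Sorting: 11,000 (Verdant), 20,500 (Sable), 71,500 (Onyx), 160,000 (Pike), 168,500 (Willow), 212,000 (Orion), 234,500 (Calder), …
Winners (5 units): Verdant, Sable, Onyx, Pike, Willow.
Each winner is paid its own bid: Verdant $11,000, Sable $20,500, Onyx $71,500, Pike $160,000, Willow $168,500.

Verdant $11,000, Sable $20,500, Onyx $71,500, Pike $160,000, Willow $168,500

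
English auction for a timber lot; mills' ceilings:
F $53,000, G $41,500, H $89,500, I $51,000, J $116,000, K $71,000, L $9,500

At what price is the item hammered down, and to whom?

Sorting limits: 116,000 (J) > 89,500 (H) > 71,000 (K) > 53,000 (F) > 51,000 (I) > 41,500 (G) > …
H is the last rival to drop out, at $89,500; J remains and wins at that price.

J wins at $89,500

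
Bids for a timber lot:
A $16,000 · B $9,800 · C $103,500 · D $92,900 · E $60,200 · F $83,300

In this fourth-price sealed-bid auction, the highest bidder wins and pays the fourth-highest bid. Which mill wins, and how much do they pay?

C pays $60,200

Bids in order: 103,500 (C) > 92,900 (D) > 83,300 (F) > 60,200 (E) > 16,000 (A) > 9,800 (B)
C is highest; pays the fourth-highest bid, $60,200.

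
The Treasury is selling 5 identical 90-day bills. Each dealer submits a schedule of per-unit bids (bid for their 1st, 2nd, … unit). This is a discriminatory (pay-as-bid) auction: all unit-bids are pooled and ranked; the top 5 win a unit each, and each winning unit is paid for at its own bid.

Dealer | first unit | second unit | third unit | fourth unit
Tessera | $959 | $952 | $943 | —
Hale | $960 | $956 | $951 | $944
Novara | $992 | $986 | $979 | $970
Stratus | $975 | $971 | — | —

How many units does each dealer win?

Novara 3, Stratus 2

Merging the schedules and taking the best 5: 992 (Novara-1), 986 (Novara-2), 979 (Novara-3), 975 (Stratus-1), 971 (Stratus-2)
Next rejected bid: $970 (not a price — pay-as-bid).
Allocation: Novara 3, Stratus 2.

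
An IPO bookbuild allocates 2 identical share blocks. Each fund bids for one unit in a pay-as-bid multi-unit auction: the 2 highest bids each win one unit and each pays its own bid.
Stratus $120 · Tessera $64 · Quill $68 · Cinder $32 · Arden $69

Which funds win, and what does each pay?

Bids ranked high→low: 120 (Stratus), 69 (Arden), 68 (Quill), 64 (Tessera), …
Winners (2 units): Stratus, Arden.
Each winner pays its own bid: Stratus $120, Arden $69.

Stratus $120, Arden $69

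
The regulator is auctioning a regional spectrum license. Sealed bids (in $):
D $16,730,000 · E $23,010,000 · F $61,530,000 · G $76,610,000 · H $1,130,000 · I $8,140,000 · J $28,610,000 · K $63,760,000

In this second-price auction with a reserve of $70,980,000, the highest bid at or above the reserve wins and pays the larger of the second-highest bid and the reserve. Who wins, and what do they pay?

G pays $70,980,000

Bids in order: 76,610,000 (G) > 63,760,000 (K) > 61,530,000 (F) > 28,610,000 (J) > 23,010,000 (E) > 16,730,000 (D) > …
Highest eligible bid: G at $76,610,000.
max(second-highest $63,760,000, reserve $70,980,000) = $70,980,000.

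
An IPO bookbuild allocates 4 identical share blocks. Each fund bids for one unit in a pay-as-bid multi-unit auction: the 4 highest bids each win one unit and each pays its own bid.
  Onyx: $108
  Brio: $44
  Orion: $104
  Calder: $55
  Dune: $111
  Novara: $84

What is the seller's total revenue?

Bids ranked high→low: 111 (Dune), 108 (Onyx), 104 (Orion), 84 (Novara), 55 (Calder), 44 (Brio)
The 4 highest are Dune, Onyx, Orion, Novara.
Total revenue = 111 + 108 + 104 + 84 = $407.

Total revenue: $407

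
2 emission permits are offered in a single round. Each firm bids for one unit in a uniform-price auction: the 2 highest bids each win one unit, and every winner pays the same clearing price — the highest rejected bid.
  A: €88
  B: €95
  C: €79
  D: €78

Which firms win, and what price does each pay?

Ordering the bids: 95 (B), 88 (A), 79 (C), 78 (D)
Top 2: B, A.
Highest unsuccessful bid: €79 → clearing price.

B, A; each pays €79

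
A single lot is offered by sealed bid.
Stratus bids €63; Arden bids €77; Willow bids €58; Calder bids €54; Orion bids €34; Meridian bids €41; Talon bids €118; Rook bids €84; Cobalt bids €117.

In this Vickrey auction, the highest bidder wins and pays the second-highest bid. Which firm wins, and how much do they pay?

Vickrey auction: the highest bidder wins and pays the second-highest bid.
Bids in order: 118 (Talon) > 117 (Cobalt) > 84 (Rook) > 77 (Arden) > 63 (Stratus) > 58 (Willow) > …
Talon is highest; pays the second-highest bid, €117.

Talon pays €117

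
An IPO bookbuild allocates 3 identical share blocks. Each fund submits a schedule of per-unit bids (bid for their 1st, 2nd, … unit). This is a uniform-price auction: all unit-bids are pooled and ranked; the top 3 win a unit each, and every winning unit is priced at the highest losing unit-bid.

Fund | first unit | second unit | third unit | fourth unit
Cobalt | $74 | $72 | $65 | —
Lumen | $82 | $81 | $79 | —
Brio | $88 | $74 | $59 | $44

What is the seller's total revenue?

Total revenue: $237

Merging the schedules and taking the best 3: 88 (Brio-1), 82 (Lumen-1), 81 (Lumen-2)
Highest rejected unit-bid = $79.
Allocation: Brio 1, Lumen 2. Every unit priced at $79.
Revenue = 3 × 79 = $237.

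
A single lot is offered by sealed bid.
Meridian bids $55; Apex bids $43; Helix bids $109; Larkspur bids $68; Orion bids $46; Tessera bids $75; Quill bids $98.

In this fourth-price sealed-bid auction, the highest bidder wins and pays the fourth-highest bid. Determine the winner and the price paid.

Helix pays $68

Bids ranked: 109 (Helix) > 98 (Quill) > 75 (Tessera) > 68 (Larkspur) > 55 (Meridian) > 46 (Orion) > …
Helix wins; payment is bid #4 in the ranking = $68.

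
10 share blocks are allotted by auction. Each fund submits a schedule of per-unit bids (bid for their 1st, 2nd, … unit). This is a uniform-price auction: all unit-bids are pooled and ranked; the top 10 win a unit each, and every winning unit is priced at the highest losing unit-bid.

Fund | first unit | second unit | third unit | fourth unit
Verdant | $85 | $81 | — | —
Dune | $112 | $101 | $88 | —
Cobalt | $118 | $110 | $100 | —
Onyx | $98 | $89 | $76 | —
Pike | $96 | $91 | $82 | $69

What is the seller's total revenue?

Total revenue: $850

Merging the schedules and taking the best 10: 118 (Cobalt-1), 112 (Dune-1), 110 (Cobalt-2), 101 (Dune-2), 100 (Cobalt-3), 98 (Onyx-1), 96 (Pike-1), 91 (Pike-2), 89 (Onyx-2), 88 (Dune-3)
The (k+1)-th unit-bid is $85.
Allocation: Cobalt 3, Dune 3, Onyx 2, Pike 2. Every unit priced at $85.
Revenue = 10 × 85 = $850.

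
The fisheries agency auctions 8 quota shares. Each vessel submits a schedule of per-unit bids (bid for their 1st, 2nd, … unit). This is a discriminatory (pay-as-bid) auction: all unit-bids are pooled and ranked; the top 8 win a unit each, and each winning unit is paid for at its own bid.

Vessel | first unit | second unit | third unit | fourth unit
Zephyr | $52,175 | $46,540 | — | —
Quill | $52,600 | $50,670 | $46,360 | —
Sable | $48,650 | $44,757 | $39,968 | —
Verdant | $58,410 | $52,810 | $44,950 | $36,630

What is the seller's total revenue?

Pooled unit-bids ranked (top 8): 58,410 (Verdant-1), 52,810 (Verdant-2), 52,600 (Quill-1), 52,175 (Zephyr-1), 50,670 (Quill-2), 48,650 (Sable-1), 46,540 (Zephyr-2), 46,360 (Quill-3)
Next rejected bid: $44,950 (not a price — pay-as-bid).
Each winning unit pays its own bid.
Revenue = 58,410 + 52,810 + 52,600 + 52,175 + 50,670 + 48,650 + 46,540 + 46,360 = $408,215.

Total revenue: $408,215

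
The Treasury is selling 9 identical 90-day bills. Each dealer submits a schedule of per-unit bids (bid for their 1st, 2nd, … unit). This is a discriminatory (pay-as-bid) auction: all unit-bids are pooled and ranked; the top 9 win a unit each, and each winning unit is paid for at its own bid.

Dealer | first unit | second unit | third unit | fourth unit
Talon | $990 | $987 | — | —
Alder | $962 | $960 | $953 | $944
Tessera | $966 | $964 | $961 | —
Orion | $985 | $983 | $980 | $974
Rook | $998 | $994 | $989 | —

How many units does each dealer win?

Orion 4, Rook 3, Talon 2

Pooled unit-bids ranked (top 9): 998 (Rook-1), 994 (Rook-2), 990 (Talon-1), 989 (Rook-3), 987 (Talon-2), 985 (Orion-1), 983 (Orion-2), 980 (Orion-3), 974 (Orion-4)
Next rejected bid: $966 (not a price — pay-as-bid).
Allocation: Orion 4, Rook 3, Talon 2.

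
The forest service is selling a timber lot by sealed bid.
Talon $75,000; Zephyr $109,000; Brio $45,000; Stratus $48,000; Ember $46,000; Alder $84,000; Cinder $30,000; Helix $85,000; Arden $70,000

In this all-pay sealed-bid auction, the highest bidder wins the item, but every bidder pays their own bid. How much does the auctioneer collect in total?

Total revenue: $592,000

Rule: the highest bidder wins the item, but every bidder pays their own bid.
Sorting bids: 109,000 (Zephyr) > 85,000 (Helix) > 84,000 (Alder) > 75,000 (Talon) > 70,000 (Arden) > 48,000 (Stratus) > …
Zephyr wins with the top bid; all bids are sunk regardless.
Every bidder forfeits their bid regardless of winning.
Revenue = 75,000 + 109,000 + 45,000 + 48,000 + 46,000 + 84,000 + 30,000 + 85,000 + 70,000 = $592,000.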